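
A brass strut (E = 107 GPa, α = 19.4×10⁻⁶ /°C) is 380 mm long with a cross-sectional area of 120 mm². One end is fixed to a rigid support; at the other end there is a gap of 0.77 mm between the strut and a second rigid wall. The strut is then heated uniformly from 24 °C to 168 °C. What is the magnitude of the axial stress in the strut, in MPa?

σ ≈ 82.1 MPa (compressive)

If the wall were absent the strut would grow by αΔT L = 19.4×10⁻⁶ × 144 × 380 = 1.062 mm.
After closing the 0.77 mm clearance, 1.062 − 0.77 = 0.2916 mm of expansion remains to be suppressed by the wall.
That suppressed elongation corresponds to σ = E·Δ/L = 107×10³ × 0.2916/380 = 82.1 MPa.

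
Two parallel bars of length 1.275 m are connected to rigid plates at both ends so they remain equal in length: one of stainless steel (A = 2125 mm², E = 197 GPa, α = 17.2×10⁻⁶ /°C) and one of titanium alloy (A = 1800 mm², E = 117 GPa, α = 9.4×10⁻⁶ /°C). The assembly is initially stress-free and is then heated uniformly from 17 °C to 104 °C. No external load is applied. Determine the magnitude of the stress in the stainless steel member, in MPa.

Equilibrium of a rigid end plate with no external load gives equal and opposite internal forces ±P in the two members. Since α_{stainless steel} > α_{titanium alloy}, heating drives the stainless steel into compression and the titanium alloy into tension.
Equating the net (thermal + elastic) strains gives |α₁ − α₂|·ΔT = P·[1/(A₁E₁) + 1/(A₂E₂)].
|α₁ − α₂|·ΔT = 7.8×10⁻⁶ × 87 = 0.0006786.
1/(A₁E₁) + 1/(A₂E₂) = 1/(2125×197×10³) + 1/(1800×117×10³) = 7.137×10⁻⁹ N⁻¹.
So P = 0.0006786 / 7.137×10⁻⁹ = 95.08 kN.
σ_{stainless steel} = P/A₁ = 95080/2125 = 44.74 MPa, compressive.

σ ≈ 44.7 MPa (compressive)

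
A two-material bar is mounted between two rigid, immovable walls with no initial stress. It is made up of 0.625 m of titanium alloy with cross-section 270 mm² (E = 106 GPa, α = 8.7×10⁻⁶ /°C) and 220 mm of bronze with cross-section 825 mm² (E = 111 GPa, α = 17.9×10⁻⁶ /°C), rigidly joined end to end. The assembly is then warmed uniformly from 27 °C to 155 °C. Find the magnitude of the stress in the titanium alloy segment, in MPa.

σ ≈ 183 MPa (compressive)

If the supports were absent, the total length change would be Σ αᵢΔT Lᵢ = 8.7×10⁻⁶×128×625 + 17.9×10⁻⁶×128×220 = 1.2 mm.
The walls prevent any net length change, so an axial force P (same in every segment) develops. Compatibility: P · Σ Lᵢ/(AᵢEᵢ) = δ_free.
Σ Lᵢ/(AᵢEᵢ) = 625/(270×106×10³) + 220/(825×111×10³) = 2.424×10⁻⁵ mm/N.
So P = 1.2 / 2.424×10⁻⁵ = 49.51 kN, compressive.
σ_{titanium alloy} = P / A = 49510 / 270 = 183.4 MPa.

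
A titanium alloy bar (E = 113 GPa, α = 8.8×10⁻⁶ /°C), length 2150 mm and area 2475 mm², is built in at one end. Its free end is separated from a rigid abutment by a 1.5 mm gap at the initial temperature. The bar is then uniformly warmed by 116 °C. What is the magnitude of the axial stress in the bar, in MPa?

σ ≈ 36.5 MPa (compressive)

Unrestrained expansion: δ_free = αΔT L = 8.8×10⁻⁶ × 116 × 2150 = 2.195 mm.
After closing the 1.5 mm clearance, 2.195 − 1.5 = 0.6947 mm of expansion remains to be suppressed by the wall.
Compatibility: PL/(AE) = 0.6947 mm, so σ = P/A = E × (0.6947/2150) = 36.51 MPa.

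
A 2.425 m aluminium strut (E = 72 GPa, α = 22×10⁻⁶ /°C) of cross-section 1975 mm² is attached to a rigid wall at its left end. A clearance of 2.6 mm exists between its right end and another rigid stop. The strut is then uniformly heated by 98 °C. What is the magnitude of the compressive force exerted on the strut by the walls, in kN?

Free thermal elongation = αΔT L = 22×10⁻⁶ × 98 × 2425 = 5.228 mm.
The gap closes (δ_free > 2.6 mm) and the wall then resists a further 5.228 − 2.6 = 2.628 mm of expansion.
Compatibility: PL/(AE) = 2.628 mm, so σ = P/A = E × (2.628/2425) = 78.04 MPa.
Force on the wall = σA = 78.04 × 1975 mm² = 154.1 kN.

P ≈ 154 kN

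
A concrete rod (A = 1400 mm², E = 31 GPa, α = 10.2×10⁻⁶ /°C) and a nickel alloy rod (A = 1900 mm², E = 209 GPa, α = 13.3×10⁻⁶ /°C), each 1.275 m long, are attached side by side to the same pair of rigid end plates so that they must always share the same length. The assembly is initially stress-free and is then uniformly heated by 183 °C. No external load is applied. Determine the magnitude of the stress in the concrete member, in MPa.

σ ≈ 15.9 MPa (tensile)

Both members must finish at the same length. With the larger α, the nickel alloy tends to over-expand; the plates restrain it, putting the nickel alloy in compression and the concrete in tension. With no external load the two internal forces are equal and opposite, magnitude P.
Equating the net (thermal + elastic) strains gives |α₁ − α₂|·ΔT = P·[1/(A₁E₁) + 1/(A₂E₂)].
|α₁ − α₂|·ΔT = 3.1×10⁻⁶ × 183 = 0.0005673.
1/(A₁E₁) + 1/(A₂E₂) = 1/(1400×31×10³) + 1/(1900×209×10³) = 2.556×10⁻⁸ N⁻¹.
So P = 0.0005673 / 2.556×10⁻⁸ = 22.2 kN.
σ_{concrete} = P/A₁ = 22200/1400 = 15.85 MPa, tensile.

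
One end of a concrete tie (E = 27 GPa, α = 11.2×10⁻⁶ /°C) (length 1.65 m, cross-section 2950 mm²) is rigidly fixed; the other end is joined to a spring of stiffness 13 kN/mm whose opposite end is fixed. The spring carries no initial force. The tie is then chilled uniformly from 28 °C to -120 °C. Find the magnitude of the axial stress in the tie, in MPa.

If the spring were absent the tie would shorten by αΔT L = 11.2×10⁻⁶ × 148 × 1650 = 2.735 mm.
With a force P in the spring, the elastic change of the tie is PL/(AE) and that of the spring is P/k; compatibility requires their sum to equal δ_free.
P [ L/(AE) + 1/k ] = δ_free → P [ 1650/(2950×27×10³) + 1/(13×10³) ] = 2.735.
P = 2.735 / 9.764×10⁻⁵ = 28010 N.
σ = P/A = 28010/2950 = 9.496 MPa.

σ ≈ 9.5 MPa (tensile)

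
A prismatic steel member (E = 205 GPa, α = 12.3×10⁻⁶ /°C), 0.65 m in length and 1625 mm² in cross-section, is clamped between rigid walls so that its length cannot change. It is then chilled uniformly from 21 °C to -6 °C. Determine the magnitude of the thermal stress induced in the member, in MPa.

σ ≈ 68.1 MPa (tensile)

The supports are rigid, so the total axial strain is zero. The restrained thermal strain is ε = αΔT = 12.3×10⁻⁶ × 27 = 332.1×10⁻⁶.
σ = EαΔT = 205×10³ × 12.3×10⁻⁶ × 27 = 68.08 MPa (tensile; the member is trying to contract).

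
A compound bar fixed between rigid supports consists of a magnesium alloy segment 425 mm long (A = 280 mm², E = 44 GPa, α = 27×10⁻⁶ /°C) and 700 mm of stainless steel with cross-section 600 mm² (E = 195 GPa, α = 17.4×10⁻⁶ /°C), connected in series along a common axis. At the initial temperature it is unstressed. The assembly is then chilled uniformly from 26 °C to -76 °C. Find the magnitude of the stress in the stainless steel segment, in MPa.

σ ≈ 99.3 MPa (tensile)

If the supports were absent, the total length change would be Σ αᵢΔT Lᵢ = 27×10⁻⁶×102×425 + 17.4×10⁻⁶×102×700 = 2.413 mm.
The rigid supports impose zero overall length change; the single axial force P common to all segments must satisfy P Σ Lᵢ/(AᵢEᵢ) = δ_free.
The series flexibility is Σ Lᵢ/(AᵢEᵢ) = 425/(280×44×10³) + 700/(600×195×10³) = 4.048×10⁻⁵ mm/N.
Hence P = δ_free / Σ(L/AE) = 2.413/4.048×10⁻⁵ = 59.61 kN (tensile).
σ_{stainless steel} = P / A = 59610 / 600 = 99.34 MPa.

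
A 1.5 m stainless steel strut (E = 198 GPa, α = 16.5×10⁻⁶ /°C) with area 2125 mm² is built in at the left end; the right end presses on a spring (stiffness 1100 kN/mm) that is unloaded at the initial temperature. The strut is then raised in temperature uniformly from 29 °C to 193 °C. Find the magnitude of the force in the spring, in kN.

The unrestrained thermal change is αΔT L = 16.5×10⁻⁶ × 164 × 1500 = 4.059 mm.
With a force P in the spring, the elastic change of the strut is PL/(AE) and that of the spring is P/k; compatibility requires their sum to equal δ_free.
P [ L/(AE) + 1/k ] = δ_free → P [ 1500/(2125×198×10³) + 1/(1100×10³) ] = 4.059.
P = 4.059 / 4.474×10⁻⁶ = 907200 N.

P ≈ 907 kN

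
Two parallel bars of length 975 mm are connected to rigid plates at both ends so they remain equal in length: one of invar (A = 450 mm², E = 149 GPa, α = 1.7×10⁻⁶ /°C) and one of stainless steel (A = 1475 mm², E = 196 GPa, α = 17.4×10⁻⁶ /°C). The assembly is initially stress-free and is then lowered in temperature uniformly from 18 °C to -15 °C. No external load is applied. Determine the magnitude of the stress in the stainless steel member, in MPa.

σ ≈ 19.1 MPa (tensile)

The stainless steel has the larger α, so on cooling it would change length more than the invar if both were free. The rigid plates force a common final length, so the stainless steel is put into tension and the invar into compression, with equal and opposite forces P (no external load).
Compatibility of the two members (thermal + elastic change equal): (α₁ − α₂)ΔT = P·[1/(A₁E₁) + 1/(A₂E₂)].
|α₁ − α₂|·ΔT = 15.7×10⁻⁶ × 33 = 0.0005181.
1/(A₁E₁) + 1/(A₂E₂) = 1/(450×149×10³) + 1/(1475×196×10³) = 1.837×10⁻⁸ N⁻¹.
So P = 0.0005181 / 1.837×10⁻⁸ = 28.2 kN.
σ_{stainless steel} = P/A₂ = 28200/1475 = 19.12 MPa, tensile.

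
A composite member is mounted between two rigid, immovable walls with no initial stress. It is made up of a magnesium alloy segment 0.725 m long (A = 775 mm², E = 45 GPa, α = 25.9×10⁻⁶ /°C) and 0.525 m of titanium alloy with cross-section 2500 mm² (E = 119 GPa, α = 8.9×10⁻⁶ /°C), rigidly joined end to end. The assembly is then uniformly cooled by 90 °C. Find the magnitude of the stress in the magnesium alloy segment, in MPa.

σ ≈ 121 MPa (tensile)

Free thermal contraction of the whole bar: Σ αᵢΔT Lᵢ = 25.9×10⁻⁶×90×725 + 8.9×10⁻⁶×90×525 = 2.11 mm.
Since the ends are fixed, an axial force P builds up, equal in every segment, with P · Σ Lᵢ/(AᵢEᵢ) = δ_free.
Σ Lᵢ/(AᵢEᵢ) = 725/(775×45×10³) + 525/(2500×119×10³) = 2.255×10⁻⁵ mm/N.
P = 2.11 / 2.255×10⁻⁵ = 93580 N = 93.58 kN, tensile.
σ_{magnesium alloy} = P / A = 93580 / 775 = 120.7 MPa.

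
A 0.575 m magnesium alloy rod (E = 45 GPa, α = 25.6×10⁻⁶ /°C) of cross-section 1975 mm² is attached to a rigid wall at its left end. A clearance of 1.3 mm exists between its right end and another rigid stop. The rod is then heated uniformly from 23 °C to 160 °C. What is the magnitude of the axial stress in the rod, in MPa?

σ ≈ 56.1 MPa (compressive)

Unrestrained expansion: δ_free = αΔT L = 25.6×10⁻⁶ × 137 × 575 = 2.017 mm.
This exceeds the 1.3 mm gap, so the wall pushes back. The portion of expansion that must be recovered elastically is δ_free − gap = 2.017 − 1.3 = 0.7166 mm.
That suppressed elongation corresponds to σ = E·Δ/L = 45×10³ × 0.7166/575 = 56.08 MPa.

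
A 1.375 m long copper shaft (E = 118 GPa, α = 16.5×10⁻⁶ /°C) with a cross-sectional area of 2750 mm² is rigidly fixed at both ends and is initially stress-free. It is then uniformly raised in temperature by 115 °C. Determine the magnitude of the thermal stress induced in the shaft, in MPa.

With length fixed, the mechanical strain must cancel the thermal strain αΔT = 16.5×10⁻⁶ × 115 = 1897.5×10⁻⁶.
Hence σ = E·αΔT = 118×10³ × 1897.5×10⁻⁶ = 223.9 MPa, compressive.

σ ≈ 224 MPa (compressive)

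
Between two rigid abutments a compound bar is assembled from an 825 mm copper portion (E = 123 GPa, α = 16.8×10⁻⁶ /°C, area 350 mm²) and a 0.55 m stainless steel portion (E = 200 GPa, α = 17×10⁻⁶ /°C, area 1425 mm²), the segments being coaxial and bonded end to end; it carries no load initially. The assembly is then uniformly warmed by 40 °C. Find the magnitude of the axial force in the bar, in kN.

P ≈ 44 kN (compressive)

With the walls removed the bar would change length by δ_free = Σ αᵢΔT Lᵢ = 16.8×10⁻⁶×40×825 + 17×10⁻⁶×40×550 = 0.9284 mm.
Since the ends are fixed, an axial force P builds up, equal in every segment, with P · Σ Lᵢ/(AᵢEᵢ) = δ_free.
The series flexibility is Σ Lᵢ/(AᵢEᵢ) = 825/(350×123×10³) + 550/(1425×200×10³) = 2.109×10⁻⁵ mm/N.
P = 0.9284 / 2.109×10⁻⁵ = 44010 N = 44.01 kN, compressive.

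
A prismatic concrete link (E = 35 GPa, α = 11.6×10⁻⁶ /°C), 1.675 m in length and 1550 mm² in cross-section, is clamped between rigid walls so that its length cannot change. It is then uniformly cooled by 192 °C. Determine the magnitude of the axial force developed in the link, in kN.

Full restraint means ε = 0, so the stress is σ = EαΔT = 35×10³ × 11.6×10⁻⁶ × 192 = 77.95 MPa.
P = AEαΔT = 1550 × 35×10³ × 11.6×10⁻⁶ × 192 = 120.8 kN (tensile).

P ≈ 121 kN (tensile)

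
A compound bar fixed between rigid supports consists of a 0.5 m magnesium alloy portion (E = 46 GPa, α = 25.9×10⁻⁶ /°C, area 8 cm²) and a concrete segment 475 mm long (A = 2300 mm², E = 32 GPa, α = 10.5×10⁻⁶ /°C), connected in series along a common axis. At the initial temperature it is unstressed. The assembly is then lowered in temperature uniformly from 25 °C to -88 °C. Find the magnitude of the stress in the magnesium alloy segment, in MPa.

σ ≈ 126 MPa (tensile)

With the walls removed the bar would change length by δ_free = Σ αᵢΔT Lᵢ = 25.9×10⁻⁶×113×500 + 10.5×10⁻⁶×113×475 = 2.027 mm.
Since the ends are fixed, an axial force P builds up, equal in every segment, with P · Σ Lᵢ/(AᵢEᵢ) = δ_free.
The series flexibility is Σ Lᵢ/(AᵢEᵢ) = 500/(800×46×10³) + 475/(2300×32×10³) = 2.004×10⁻⁵ mm/N.
P = 2.027 / 2.004×10⁻⁵ = 101100 N = 101.1 kN, tensile.
σ_{magnesium alloy} = P / A = 101100 / 800 = 126.4 MPa.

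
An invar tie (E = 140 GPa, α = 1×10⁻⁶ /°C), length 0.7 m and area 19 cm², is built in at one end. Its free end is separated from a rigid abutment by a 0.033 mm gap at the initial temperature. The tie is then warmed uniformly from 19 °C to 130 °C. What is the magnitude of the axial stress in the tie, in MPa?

Free thermal elongation = αΔT L = 1×10⁻⁶ × 111 × 700 = 0.0777 mm.
The gap closes (δ_free > 0.033 mm) and the wall then resists a further 0.0777 − 0.033 = 0.0447 mm of expansion.
So σ = E(δ_free − g)/L = 140×10³ × 0.0447/700 = 8.94 MPa.

σ ≈ 8.94 MPa (compressive)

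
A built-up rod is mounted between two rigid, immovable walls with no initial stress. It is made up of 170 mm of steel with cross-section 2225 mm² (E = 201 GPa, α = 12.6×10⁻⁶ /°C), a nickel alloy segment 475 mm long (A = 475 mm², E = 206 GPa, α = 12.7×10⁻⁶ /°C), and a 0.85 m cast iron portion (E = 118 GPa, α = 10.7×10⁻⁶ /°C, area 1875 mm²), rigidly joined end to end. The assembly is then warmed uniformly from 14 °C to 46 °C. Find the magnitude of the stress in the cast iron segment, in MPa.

σ ≈ 32.5 MPa (compressive)

With the walls removed the bar would change length by δ_free = Σ αᵢΔT Lᵢ = 12.6×10⁻⁶×32×170 + 12.7×10⁻⁶×32×475 + 10.7×10⁻⁶×32×850 = 0.5526 mm.
The rigid supports impose zero overall length change; the single axial force P common to all segments must satisfy P Σ Lᵢ/(AᵢEᵢ) = δ_free.
The series flexibility is Σ Lᵢ/(AᵢEᵢ) = 170/(2225×201×10³) + 475/(475×206×10³) + 850/(1875×118×10³) = 9.076×10⁻⁶ mm/N.
Hence P = δ_free / Σ(L/AE) = 0.5526/9.076×10⁻⁶ = 60.89 kN (compressive).
σ_{cast iron} = P / A = 60890 / 1875 = 32.47 MPa.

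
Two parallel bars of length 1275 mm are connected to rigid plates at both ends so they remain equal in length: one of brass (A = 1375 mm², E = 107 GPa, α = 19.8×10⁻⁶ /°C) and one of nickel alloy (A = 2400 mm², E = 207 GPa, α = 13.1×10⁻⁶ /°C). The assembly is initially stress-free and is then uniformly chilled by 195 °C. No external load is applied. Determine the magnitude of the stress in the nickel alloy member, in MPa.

σ ≈ 61.8 MPa (compressive)

The brass has the larger α, so on cooling it would change length more than the nickel alloy if both were free. The rigid plates force a common final length, so the brass is put into tension and the nickel alloy into compression, with equal and opposite forces P (no external load).
Compatibility of the two members (thermal + elastic change equal): (α₁ − α₂)ΔT = P·[1/(A₁E₁) + 1/(A₂E₂)].
|α₁ − α₂|·ΔT = 6.7×10⁻⁶ × 195 = 0.001307.
1/(A₁E₁) + 1/(A₂E₂) = 1/(1375×107×10³) + 1/(2400×207×10³) = 8.81×10⁻⁹ N⁻¹.
So P = 0.001307 / 8.81×10⁻⁹ = 148.3 kN.
σ_{nickel alloy} = P/A₂ = 148300/2400 = 61.79 MPa, compressive.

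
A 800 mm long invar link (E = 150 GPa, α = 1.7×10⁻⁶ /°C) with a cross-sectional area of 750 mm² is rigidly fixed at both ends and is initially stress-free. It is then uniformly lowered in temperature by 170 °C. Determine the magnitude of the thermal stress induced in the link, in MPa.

σ ≈ 43.4 MPa (tensile)

With length fixed, the mechanical strain must cancel the thermal strain αΔT = 1.7×10⁻⁶ × 170 = 289×10⁻⁶.
The stress required to suppress this strain is σ = Eε = 150×10³ × 289×10⁻⁶ = 43.35 MPa, tensile since the link is trying to contract.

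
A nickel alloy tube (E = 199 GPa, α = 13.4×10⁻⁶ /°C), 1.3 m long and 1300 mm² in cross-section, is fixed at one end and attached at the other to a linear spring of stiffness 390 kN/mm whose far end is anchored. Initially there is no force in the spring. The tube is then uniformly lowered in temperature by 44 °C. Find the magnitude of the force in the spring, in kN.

If the spring were absent the tube would shorten by αΔT L = 13.4×10⁻⁶ × 44 × 1300 = 0.7665 mm.
Let P be the tensile force in the spring. The tube extends elastically by PL/(AE) and the spring stretches by P/k; together these equal δ_free.
P [ L/(AE) + 1/k ] = δ_free → P [ 1300/(1300×199×10³) + 1/(390×10³) ] = 0.7665.
P = 0.7665 / 7.589×10⁻⁶ = 101000 N.

P ≈ 101 kN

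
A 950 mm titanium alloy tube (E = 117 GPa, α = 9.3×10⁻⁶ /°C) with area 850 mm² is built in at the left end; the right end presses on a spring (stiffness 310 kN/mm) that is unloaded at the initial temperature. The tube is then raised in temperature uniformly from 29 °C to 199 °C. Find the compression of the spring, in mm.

If the spring were absent the tube would lengthen by αΔT L = 9.3×10⁻⁶ × 170 × 950 = 1.502 mm.
Let P be the compressive force at the spring. The tube shortens elastically by PL/(AE) and the spring compresses by P/k; together these equal δ_free.
P [ L/(AE) + 1/k ] = δ_free → P [ 950/(850×117×10³) + 1/(310×10³) ] = 1.502.
P = 1.502 / 1.278×10⁻⁵ = 117500 N.
Spring compression = P/k = 117500/(310×10³) = 0.3792 mm.

δ ≈ 0.379 mm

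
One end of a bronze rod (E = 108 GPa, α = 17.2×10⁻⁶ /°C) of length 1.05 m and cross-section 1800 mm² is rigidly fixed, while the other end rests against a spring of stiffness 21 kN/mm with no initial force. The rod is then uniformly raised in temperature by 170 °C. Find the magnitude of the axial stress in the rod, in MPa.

If the spring were absent the rod would lengthen by αΔT L = 17.2×10⁻⁶ × 170 × 1050 = 3.07 mm.
Let P be the compressive force at the spring. The rod shortens elastically by PL/(AE) and the spring compresses by P/k; together these equal δ_free.
P [ L/(AE) + 1/k ] = δ_free → P [ 1050/(1800×108×10³) + 1/(21×10³) ] = 3.07.
P = 3.07 / 5.302×10⁻⁵ = 57910 N.
σ = P/A = 57910/1800 = 32.17 MPa.

σ ≈ 32.2 MPa (compressive)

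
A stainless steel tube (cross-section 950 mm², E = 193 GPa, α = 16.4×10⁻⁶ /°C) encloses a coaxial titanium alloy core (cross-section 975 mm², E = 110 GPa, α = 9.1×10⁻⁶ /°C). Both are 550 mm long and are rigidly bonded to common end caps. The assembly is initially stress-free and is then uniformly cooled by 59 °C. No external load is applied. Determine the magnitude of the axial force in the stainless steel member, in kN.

P ≈ 29.1 kN (tensile in the stainless steel)

The stainless steel has the larger α, so on cooling it would change length more than the titanium alloy if both were free. The rigid plates force a common final length, so the stainless steel is put into tension and the titanium alloy into compression, with equal and opposite forces P (no external load).
Compatibility of the two members (thermal + elastic change equal): (α₁ − α₂)ΔT = P·[1/(A₁E₁) + 1/(A₂E₂)].
|α₁ − α₂|·ΔT = 7.3×10⁻⁶ × 59 = 0.0004307.
1/(A₁E₁) + 1/(A₂E₂) = 1/(950×193×10³) + 1/(975×110×10³) = 1.478×10⁻⁸ N⁻¹.
P = 0.0004307 / 1.478×10⁻⁸ = 29140 N = 29.14 kN.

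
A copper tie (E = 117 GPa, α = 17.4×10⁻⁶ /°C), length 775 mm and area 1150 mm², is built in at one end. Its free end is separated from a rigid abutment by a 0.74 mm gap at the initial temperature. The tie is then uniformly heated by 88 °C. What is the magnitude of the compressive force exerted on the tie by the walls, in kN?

Unrestrained expansion: δ_free = αΔT L = 17.4×10⁻⁶ × 88 × 775 = 1.187 mm.
After closing the 0.74 mm clearance, 1.187 − 0.74 = 0.4467 mm of expansion remains to be suppressed by the wall.
Compatibility: PL/(AE) = 0.4467 mm, so σ = P/A = E × (0.4467/775) = 67.43 MPa.
P = σA = 67.43 × 1150 = 77.55 kN.

P ≈ 77.5 kN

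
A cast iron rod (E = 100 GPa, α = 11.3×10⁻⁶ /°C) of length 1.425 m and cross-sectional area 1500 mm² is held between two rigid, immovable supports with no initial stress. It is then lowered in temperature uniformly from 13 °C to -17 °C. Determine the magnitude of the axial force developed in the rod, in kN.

With zero net strain, σ = E·αΔT = 100 GPa × 11.3×10⁻⁶ × 30 = 33.9 MPa.
P = AEαΔT = 1500 × 100×10³ × 11.3×10⁻⁶ × 30 = 50.85 kN (tensile).

P ≈ 50.9 kN (tensile)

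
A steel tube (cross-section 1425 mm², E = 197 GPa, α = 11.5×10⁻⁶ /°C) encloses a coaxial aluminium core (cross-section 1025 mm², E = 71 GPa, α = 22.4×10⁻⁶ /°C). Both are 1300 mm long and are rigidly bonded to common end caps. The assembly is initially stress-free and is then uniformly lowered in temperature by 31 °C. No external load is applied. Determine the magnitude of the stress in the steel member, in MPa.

σ ≈ 13.7 MPa (compressive)

Both members must finish at the same length. With the larger α, the aluminium tends to over-contract; the plates restrain it, putting the aluminium in tension and the steel in compression. With no external load the two internal forces are equal and opposite, magnitude P.
Setting the final lengths equal and cancelling L: (α₁ − α₂)ΔT = P/(A₁E₁) + P/(A₂E₂).
|α₁ − α₂|·ΔT = 10.9×10⁻⁶ × 31 = 0.0003379.
1/(A₁E₁) + 1/(A₂E₂) = 1/(1425×197×10³) + 1/(1025×71×10³) = 1.73×10⁻⁸ N⁻¹.
So P = 0.0003379 / 1.73×10⁻⁸ = 19.53 kN.
σ_{steel} = P/A₁ = 19530/1425 = 13.7 MPa, compressive.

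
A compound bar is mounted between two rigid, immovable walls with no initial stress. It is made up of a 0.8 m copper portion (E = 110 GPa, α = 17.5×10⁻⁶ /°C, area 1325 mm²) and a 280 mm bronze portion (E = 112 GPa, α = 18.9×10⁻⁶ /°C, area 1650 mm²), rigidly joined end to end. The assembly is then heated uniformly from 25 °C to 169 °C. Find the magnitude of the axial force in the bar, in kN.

Free thermal expansion of the whole bar: Σ αᵢΔT Lᵢ = 17.5×10⁻⁶×144×800 + 18.9×10⁻⁶×144×280 = 2.778 mm.
The rigid supports impose zero overall length change; the single axial force P common to all segments must satisfy P Σ Lᵢ/(AᵢEᵢ) = δ_free.
The series flexibility is Σ Lᵢ/(AᵢEᵢ) = 800/(1325×110×10³) + 280/(1650×112×10³) = 7.004×10⁻⁶ mm/N.
So P = 2.778 / 7.004×10⁻⁶ = 396.6 kN, compressive.

P ≈ 397 kN (compressive)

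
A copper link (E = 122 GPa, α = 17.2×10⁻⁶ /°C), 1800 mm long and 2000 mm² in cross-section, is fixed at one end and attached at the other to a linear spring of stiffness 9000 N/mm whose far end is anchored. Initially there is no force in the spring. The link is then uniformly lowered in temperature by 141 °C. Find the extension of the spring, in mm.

Free thermal contraction: δ_free = αΔT L = 17.2×10⁻⁶ × 141 × 1800 = 4.365 mm.
Let P be the tensile force in the spring. The link extends elastically by PL/(AE) and the spring stretches by P/k; together these equal δ_free.
So P = δ_free / [L/(AE) + 1/k] = 4.365 / [ 1800/(2000×122×10³) + 1/(9000) ].
P = 4.365 / 0.0001185 = 36840 N.
Spring extension = P/k = 36840/(9000) = 4.094 mm.

δ ≈ 4.09 mm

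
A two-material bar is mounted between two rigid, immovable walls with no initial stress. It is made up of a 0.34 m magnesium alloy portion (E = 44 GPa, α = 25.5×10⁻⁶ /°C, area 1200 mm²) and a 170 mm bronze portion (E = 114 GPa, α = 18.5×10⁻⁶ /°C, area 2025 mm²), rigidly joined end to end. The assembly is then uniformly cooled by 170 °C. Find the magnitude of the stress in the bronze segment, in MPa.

With the walls removed the bar would change length by δ_free = Σ αᵢΔT Lᵢ = 25.5×10⁻⁶×170×340 + 18.5×10⁻⁶×170×170 = 2.009 mm.
The walls prevent any net length change, so an axial force P (same in every segment) develops. Compatibility: P · Σ Lᵢ/(AᵢEᵢ) = δ_free.
The series flexibility is Σ Lᵢ/(AᵢEᵢ) = 340/(1200×44×10³) + 170/(2025×114×10³) = 7.176×10⁻⁶ mm/N.
Hence P = δ_free / Σ(L/AE) = 2.009/7.176×10⁻⁶ = 279.9 kN (tensile).
σ_{bronze} = P / A = 279900 / 2025 = 138.2 MPa.

σ ≈ 138 MPa (tensile)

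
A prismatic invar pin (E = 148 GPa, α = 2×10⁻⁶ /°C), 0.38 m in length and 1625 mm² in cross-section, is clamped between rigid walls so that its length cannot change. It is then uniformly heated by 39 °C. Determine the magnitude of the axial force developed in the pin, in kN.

Full restraint means ε = 0, so the stress is σ = EαΔT = 148×10³ × 2×10⁻⁶ × 39 = 11.54 MPa.
Then P = σA = 11.54 × 1625 mm² = 18.76 kN, compressive.

P ≈ 18.8 kN (compressive)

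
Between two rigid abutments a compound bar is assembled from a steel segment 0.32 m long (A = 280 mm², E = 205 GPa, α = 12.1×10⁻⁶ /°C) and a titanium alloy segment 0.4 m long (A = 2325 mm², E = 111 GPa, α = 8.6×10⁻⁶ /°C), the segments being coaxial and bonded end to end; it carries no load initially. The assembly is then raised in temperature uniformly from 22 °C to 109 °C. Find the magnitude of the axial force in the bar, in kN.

With the walls removed the bar would change length by δ_free = Σ αᵢΔT Lᵢ = 12.1×10⁻⁶×87×320 + 8.6×10⁻⁶×87×400 = 0.6361 mm.
Since the ends are fixed, an axial force P builds up, equal in every segment, with P · Σ Lᵢ/(AᵢEᵢ) = δ_free.
The series flexibility is Σ Lᵢ/(AᵢEᵢ) = 320/(280×205×10³) + 400/(2325×111×10³) = 7.125×10⁻⁶ mm/N.
Hence P = δ_free / Σ(L/AE) = 0.6361/7.125×10⁻⁶ = 89.29 kN (compressive).

P ≈ 89.3 kN (compressive)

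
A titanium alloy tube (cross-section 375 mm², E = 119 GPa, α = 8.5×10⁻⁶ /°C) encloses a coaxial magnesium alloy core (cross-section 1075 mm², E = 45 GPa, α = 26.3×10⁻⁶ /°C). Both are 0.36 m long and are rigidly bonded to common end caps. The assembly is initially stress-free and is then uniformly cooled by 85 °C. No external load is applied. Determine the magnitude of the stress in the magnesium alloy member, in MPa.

Equilibrium of a rigid end plate with no external load gives equal and opposite internal forces ±P in the two members. Since α_{magnesium alloy} > α_{titanium alloy}, cooling drives the magnesium alloy into tension and the titanium alloy into compression.
Setting the final lengths equal and cancelling L: (α₁ − α₂)ΔT = P/(A₁E₁) + P/(A₂E₂).
|α₁ − α₂|·ΔT = 17.8×10⁻⁶ × 85 = 0.001513.
1/(A₁E₁) + 1/(A₂E₂) = 1/(375×119×10³) + 1/(1075×45×10³) = 4.308×10⁻⁸ N⁻¹.
P = 0.001513 / 4.308×10⁻⁸ = 35120 N = 35.12 kN.
σ_{magnesium alloy} = P/A₂ = 35120/1075 = 32.67 MPa, tensile.

σ ≈ 32.7 MPa (tensile)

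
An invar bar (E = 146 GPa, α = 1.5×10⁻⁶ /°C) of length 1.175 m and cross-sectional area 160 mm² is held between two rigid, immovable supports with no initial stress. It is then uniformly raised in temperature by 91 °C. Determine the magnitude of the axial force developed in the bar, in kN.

P ≈ 3.19 kN (compressive)

The ends cannot move, so σ = EαΔT = 146×10³ × 1.5×10⁻⁶ × 91 = 19.93 MPa.
Then P = σA = 19.93 × 160 mm² = 3.189 kN, compressive.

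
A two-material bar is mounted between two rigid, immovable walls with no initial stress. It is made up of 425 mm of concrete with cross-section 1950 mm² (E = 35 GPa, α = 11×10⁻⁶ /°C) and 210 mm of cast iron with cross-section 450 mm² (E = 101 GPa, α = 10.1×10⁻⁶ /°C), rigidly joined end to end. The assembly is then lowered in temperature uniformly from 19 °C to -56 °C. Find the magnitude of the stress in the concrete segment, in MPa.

With the walls removed the bar would change length by δ_free = Σ αᵢΔT Lᵢ = 11×10⁻⁶×75×425 + 10.1×10⁻⁶×75×210 = 0.5097 mm.
The rigid supports impose zero overall length change; the single axial force P common to all segments must satisfy P Σ Lᵢ/(AᵢEᵢ) = δ_free.
The series flexibility is Σ Lᵢ/(AᵢEᵢ) = 425/(1950×35×10³) + 210/(450×101×10³) = 1.085×10⁻⁵ mm/N.
P = 0.5097 / 1.085×10⁻⁵ = 46990 N = 46.99 kN, tensile.
σ_{concrete} = P / A = 46990 / 1950 = 24.1 MPa.

σ ≈ 24.1 MPa (tensile)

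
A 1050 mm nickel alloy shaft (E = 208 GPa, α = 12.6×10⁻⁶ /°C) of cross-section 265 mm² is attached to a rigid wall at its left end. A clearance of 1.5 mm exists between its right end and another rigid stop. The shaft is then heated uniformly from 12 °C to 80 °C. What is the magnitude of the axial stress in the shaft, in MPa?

If the wall were absent the shaft would grow by αΔT L = 12.6×10⁻⁶ × 68 × 1050 = 0.8996 mm.
This is smaller than the 1.5 mm clearance, so the shaft expands freely without reaching the stop — the stress is zero.

σ ≈ 0 MPa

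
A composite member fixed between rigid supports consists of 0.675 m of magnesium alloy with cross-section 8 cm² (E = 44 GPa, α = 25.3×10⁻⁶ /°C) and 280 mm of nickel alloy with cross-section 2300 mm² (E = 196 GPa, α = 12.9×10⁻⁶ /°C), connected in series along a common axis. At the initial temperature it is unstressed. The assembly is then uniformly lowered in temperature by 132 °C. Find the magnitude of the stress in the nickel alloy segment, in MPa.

σ ≈ 60 MPa (tensile)

Free thermal contraction of the whole bar: Σ αᵢΔT Lᵢ = 25.3×10⁻⁶×132×675 + 12.9×10⁻⁶×132×280 = 2.731 mm.
The walls prevent any net length change, so an axial force P (same in every segment) develops. Compatibility: P · Σ Lᵢ/(AᵢEᵢ) = δ_free.
Σ Lᵢ/(AᵢEᵢ) = 675/(800×44×10³) + 280/(2300×196×10³) = 1.98×10⁻⁵ mm/N.
Hence P = δ_free / Σ(L/AE) = 2.731/1.98×10⁻⁵ = 137.9 kN (tensile).
σ_{nickel alloy} = P / A = 137900 / 2300 = 59.98 MPa.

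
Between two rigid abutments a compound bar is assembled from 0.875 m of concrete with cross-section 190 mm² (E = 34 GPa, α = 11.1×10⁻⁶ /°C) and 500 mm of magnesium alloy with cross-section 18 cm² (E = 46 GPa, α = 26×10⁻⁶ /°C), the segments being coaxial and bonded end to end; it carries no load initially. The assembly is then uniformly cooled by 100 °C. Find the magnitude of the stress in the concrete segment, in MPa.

If the supports were absent, the total length change would be Σ αᵢΔT Lᵢ = 11.1×10⁻⁶×100×875 + 26×10⁻⁶×100×500 = 2.271 mm.
The rigid supports impose zero overall length change; the single axial force P common to all segments must satisfy P Σ Lᵢ/(AᵢEᵢ) = δ_free.
The series flexibility is Σ Lᵢ/(AᵢEᵢ) = 875/(190×34×10³) + 500/(1800×46×10³) = 0.0001415 mm/N.
P = 2.271 / 0.0001415 = 16050 N = 16.05 kN, tensile.
σ_{concrete} = P / A = 16050 / 190 = 84.49 MPa.

σ ≈ 84.5 MPa (tensile)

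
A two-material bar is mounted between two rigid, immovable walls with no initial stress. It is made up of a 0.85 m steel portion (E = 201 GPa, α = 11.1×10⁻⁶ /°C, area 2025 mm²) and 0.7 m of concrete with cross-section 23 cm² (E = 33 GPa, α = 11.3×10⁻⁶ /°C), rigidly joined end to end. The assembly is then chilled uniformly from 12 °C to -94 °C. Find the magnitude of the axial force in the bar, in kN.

Free thermal contraction of the whole bar: Σ αᵢΔT Lᵢ = 11.1×10⁻⁶×106×850 + 11.3×10⁻⁶×106×700 = 1.839 mm.
The walls prevent any net length change, so an axial force P (same in every segment) develops. Compatibility: P · Σ Lᵢ/(AᵢEᵢ) = δ_free.
Σ Lᵢ/(AᵢEᵢ) = 850/(2025×201×10³) + 700/(2300×33×10³) = 1.131×10⁻⁵ mm/N.
Hence P = δ_free / Σ(L/AE) = 1.839/1.131×10⁻⁵ = 162.5 kN (tensile).

P ≈ 163 kN (tensile)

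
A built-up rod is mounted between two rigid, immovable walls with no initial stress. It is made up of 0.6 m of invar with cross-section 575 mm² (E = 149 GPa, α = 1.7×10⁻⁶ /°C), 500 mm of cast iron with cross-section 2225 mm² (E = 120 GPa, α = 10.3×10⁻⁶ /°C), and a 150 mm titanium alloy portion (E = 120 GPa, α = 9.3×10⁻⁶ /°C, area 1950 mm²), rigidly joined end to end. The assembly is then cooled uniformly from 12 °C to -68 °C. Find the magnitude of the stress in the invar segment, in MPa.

σ ≈ 111 MPa (tensile)

With the walls removed the bar would change length by δ_free = Σ αᵢΔT Lᵢ = 1.7×10⁻⁶×80×600 + 10.3×10⁻⁶×80×500 + 9.3×10⁻⁶×80×150 = 0.6052 mm.
The walls prevent any net length change, so an axial force P (same in every segment) develops. Compatibility: P · Σ Lᵢ/(AᵢEᵢ) = δ_free.
Σ Lᵢ/(AᵢEᵢ) = 600/(575×149×10³) + 500/(2225×120×10³) + 150/(1950×120×10³) = 9.517×10⁻⁶ mm/N.
P = 0.6052 / 9.517×10⁻⁶ = 63590 N = 63.59 kN, tensile.
σ_{invar} = P / A = 63590 / 575 = 110.6 MPa.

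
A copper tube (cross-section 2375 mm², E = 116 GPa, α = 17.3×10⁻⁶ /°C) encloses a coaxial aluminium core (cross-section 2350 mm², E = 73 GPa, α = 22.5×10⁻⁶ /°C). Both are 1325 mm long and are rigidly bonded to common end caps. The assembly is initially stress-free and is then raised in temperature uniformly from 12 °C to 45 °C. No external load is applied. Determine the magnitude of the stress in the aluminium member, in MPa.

The aluminium has the larger α, so on heating it would change length more than the copper if both were free. The rigid plates force a common final length, so the aluminium is put into compression and the copper into tension, with equal and opposite forces P (no external load).
Equating the net (thermal + elastic) strains gives |α₁ − α₂|·ΔT = P·[1/(A₁E₁) + 1/(A₂E₂)].
|α₁ − α₂|·ΔT = 5.2×10⁻⁶ × 33 = 0.0001716.
1/(A₁E₁) + 1/(A₂E₂) = 1/(2375×116×10³) + 1/(2350×73×10³) = 9.459×10⁻⁹ N⁻¹.
So P = 0.0001716 / 9.459×10⁻⁹ = 18.14 kN.
σ_{aluminium} = P/A₂ = 18140/2350 = 7.72 MPa, compressive.

σ ≈ 7.72 MPa (compressive)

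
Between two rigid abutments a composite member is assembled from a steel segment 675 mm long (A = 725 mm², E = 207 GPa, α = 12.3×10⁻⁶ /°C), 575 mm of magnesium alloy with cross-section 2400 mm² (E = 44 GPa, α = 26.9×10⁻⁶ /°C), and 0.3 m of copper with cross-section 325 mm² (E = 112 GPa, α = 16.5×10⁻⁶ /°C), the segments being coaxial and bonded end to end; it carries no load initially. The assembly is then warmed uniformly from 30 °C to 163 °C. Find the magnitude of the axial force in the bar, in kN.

P ≈ 210 kN (compressive)

Free thermal expansion of the whole bar: Σ αᵢΔT Lᵢ = 12.3×10⁻⁶×133×675 + 26.9×10⁻⁶×133×575 + 16.5×10⁻⁶×133×300 = 3.82 mm.
Since the ends are fixed, an axial force P builds up, equal in every segment, with P · Σ Lᵢ/(AᵢEᵢ) = δ_free.
Σ Lᵢ/(AᵢEᵢ) = 675/(725×207×10³) + 575/(2400×44×10³) + 300/(325×112×10³) = 1.818×10⁻⁵ mm/N.
P = 3.82 / 1.818×10⁻⁵ = 210100 N = 210.1 kN, compressive.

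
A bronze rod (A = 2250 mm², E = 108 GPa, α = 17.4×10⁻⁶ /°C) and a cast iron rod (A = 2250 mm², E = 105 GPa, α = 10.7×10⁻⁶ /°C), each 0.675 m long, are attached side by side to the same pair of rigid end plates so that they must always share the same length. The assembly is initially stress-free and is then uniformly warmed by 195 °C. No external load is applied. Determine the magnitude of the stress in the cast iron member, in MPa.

σ ≈ 69.6 MPa (tensile)

Both members must finish at the same length. With the larger α, the bronze tends to over-expand; the plates restrain it, putting the bronze in compression and the cast iron in tension. With no external load the two internal forces are equal and opposite, magnitude P.
Equating the net (thermal + elastic) strains gives |α₁ − α₂|·ΔT = P·[1/(A₁E₁) + 1/(A₂E₂)].
|α₁ − α₂|·ΔT = 6.7×10⁻⁶ × 195 = 0.001306.
1/(A₁E₁) + 1/(A₂E₂) = 1/(2250×108×10³) + 1/(2250×105×10³) = 8.348×10⁻⁹ N⁻¹.
P = 0.001306 / 8.348×10⁻⁹ = 156500 N = 156.5 kN.
σ_{cast iron} = P/A₂ = 156500/2250 = 69.56 MPa, tensile.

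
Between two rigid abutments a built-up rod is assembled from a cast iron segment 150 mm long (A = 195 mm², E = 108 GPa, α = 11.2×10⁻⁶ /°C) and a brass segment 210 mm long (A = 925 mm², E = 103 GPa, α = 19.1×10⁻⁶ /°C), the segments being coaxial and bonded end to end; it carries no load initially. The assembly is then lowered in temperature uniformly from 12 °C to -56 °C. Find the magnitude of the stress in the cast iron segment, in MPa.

Free thermal contraction of the whole bar: Σ αᵢΔT Lᵢ = 11.2×10⁻⁶×68×150 + 19.1×10⁻⁶×68×210 = 0.387 mm.
The rigid supports impose zero overall length change; the single axial force P common to all segments must satisfy P Σ Lᵢ/(AᵢEᵢ) = δ_free.
The series flexibility is Σ Lᵢ/(AᵢEᵢ) = 150/(195×108×10³) + 210/(925×103×10³) = 9.327×10⁻⁶ mm/N.
P = 0.387 / 9.327×10⁻⁶ = 41490 N = 41.49 kN, tensile.
σ_{cast iron} = P / A = 41490 / 195 = 212.8 MPa.

σ ≈ 213 MPa (tensile)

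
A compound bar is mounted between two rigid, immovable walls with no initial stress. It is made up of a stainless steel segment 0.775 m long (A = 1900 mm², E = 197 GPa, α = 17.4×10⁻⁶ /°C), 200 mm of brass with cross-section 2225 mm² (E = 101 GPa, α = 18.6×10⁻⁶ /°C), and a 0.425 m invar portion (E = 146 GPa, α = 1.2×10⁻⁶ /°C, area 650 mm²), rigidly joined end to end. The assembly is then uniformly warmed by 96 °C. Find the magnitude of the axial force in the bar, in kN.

With the walls removed the bar would change length by δ_free = Σ αᵢΔT Lᵢ = 17.4×10⁻⁶×96×775 + 18.6×10⁻⁶×96×200 + 1.2×10⁻⁶×96×425 = 1.701 mm.
The walls prevent any net length change, so an axial force P (same in every segment) develops. Compatibility: P · Σ Lᵢ/(AᵢEᵢ) = δ_free.
The series flexibility is Σ Lᵢ/(AᵢEᵢ) = 775/(1900×197×10³) + 200/(2225×101×10³) + 425/(650×146×10³) = 7.439×10⁻⁶ mm/N.
Hence P = δ_free / Σ(L/AE) = 1.701/7.439×10⁻⁶ = 228.6 kN (compressive).

P ≈ 229 kN (compressive)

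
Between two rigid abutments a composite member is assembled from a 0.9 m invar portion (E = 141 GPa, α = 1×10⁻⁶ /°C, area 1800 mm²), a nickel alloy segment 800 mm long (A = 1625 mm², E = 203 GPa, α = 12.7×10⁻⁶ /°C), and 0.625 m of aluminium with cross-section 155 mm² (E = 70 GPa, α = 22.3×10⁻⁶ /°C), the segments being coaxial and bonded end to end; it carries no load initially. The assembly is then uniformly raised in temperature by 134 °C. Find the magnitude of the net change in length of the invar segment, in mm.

Free thermal expansion of the whole bar: Σ αᵢΔT Lᵢ = 1×10⁻⁶×134×900 + 12.7×10⁻⁶×134×800 + 22.3×10⁻⁶×134×625 = 3.35 mm.
The rigid supports impose zero overall length change; the single axial force P common to all segments must satisfy P Σ Lᵢ/(AᵢEᵢ) = δ_free.
Σ Lᵢ/(AᵢEᵢ) = 900/(1800×141×10³) + 800/(1625×203×10³) + 625/(155×70×10³) = 6.357×10⁻⁵ mm/N.
So P = 3.35 / 6.357×10⁻⁵ = 52.69 kN, compressive.
For the invar segment, free thermal change = 1×10⁻⁶×134×900 = 0.1206 mm and elastic change from P = 52690×900/(1800×141×10³) = 0.1868 mm; these oppose, so the net change is 0.0662 mm (segment shortens).

|ΔL| ≈ 0.0662 mm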